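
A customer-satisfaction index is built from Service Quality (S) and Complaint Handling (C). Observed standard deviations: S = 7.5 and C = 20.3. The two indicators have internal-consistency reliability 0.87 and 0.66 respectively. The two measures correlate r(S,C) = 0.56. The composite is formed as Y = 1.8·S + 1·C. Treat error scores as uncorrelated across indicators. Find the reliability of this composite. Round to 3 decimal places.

Var(Y) = 1.8²·7.5² + 20.3² + 2·[1.8·7.5·20.3·0.56] = 594.34 + 306.936 = 901.276.
Because errors are independent across components, Cov(Tᵢ,Tⱼ) = Cov(Xᵢ,Xⱼ); the off-diagonal part of the true-score variance is the same as above.
True-score variance = [1.8²·7.5²·0.87 + 20.3²·0.66] + 306.936 = 430.537 + 306.936 = 737.473.
Reliability = 737.473 / 901.276 = 0.818.

0.818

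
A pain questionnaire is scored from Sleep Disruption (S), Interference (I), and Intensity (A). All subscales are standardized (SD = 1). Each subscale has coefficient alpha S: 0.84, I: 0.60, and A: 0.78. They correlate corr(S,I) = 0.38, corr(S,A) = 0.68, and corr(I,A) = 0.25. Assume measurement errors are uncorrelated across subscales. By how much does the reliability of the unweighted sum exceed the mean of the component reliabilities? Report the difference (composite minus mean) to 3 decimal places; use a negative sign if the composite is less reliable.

0.121

Var(sum) = 3 + 2.62 = 5.62; true-score variance = 2.22 + 2.62 = 4.84; composite reliability = 0.8612.
Mean component reliability = 0.7400.
Difference = 0.8612 − 0.7400 = 0.121.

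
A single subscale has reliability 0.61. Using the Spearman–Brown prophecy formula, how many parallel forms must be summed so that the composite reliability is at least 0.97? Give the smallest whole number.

k ≥ ρ*(1−ρ₁)/(ρ₁(1−ρ*)) = 0.97·0.39 / (0.61·0.03) = 20.672.
Smallest integer k = 21.

21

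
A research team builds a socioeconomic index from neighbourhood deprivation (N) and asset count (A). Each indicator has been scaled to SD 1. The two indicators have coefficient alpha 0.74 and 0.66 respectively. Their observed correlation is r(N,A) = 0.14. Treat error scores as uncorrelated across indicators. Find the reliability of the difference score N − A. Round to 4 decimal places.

0.6512

Var(N−A) = 1 + 1 − 2·0.14 = 2 − 0.28 = 1.72.
Under uncorrelated errors the observed covariances equal the true-score covariances, so only the own-variance terms attenuate.
True-score variance = [0.74 + 0.66] − 0.28 = 1.4 − 0.28 = 1.12.
Reliability = 1.12 / 1.72 = 0.6512.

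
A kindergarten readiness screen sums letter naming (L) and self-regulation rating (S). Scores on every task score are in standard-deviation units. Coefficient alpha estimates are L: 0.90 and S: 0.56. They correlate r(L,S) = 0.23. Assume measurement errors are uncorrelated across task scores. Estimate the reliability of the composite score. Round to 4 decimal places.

0.7805

Var(L+S) = 2 + 2·[0.23] = 2 + 0.46 = 2.46.
Because errors are independent across components, Cov(Tᵢ,Tⱼ) = Cov(Xᵢ,Xⱼ); the off-diagonal part of the true-score variance is the same as above.
True-score variance = [0.90 + 0.56] + 0.46 = 1.46 + 0.46 = 1.92.
Reliability = 1.92 / 2.46 = 0.7805.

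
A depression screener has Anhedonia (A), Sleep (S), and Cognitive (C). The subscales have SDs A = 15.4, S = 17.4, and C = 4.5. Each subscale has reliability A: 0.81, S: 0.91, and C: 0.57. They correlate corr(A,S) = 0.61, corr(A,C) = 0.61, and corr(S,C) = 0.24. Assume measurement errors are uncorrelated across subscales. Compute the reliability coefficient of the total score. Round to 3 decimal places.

0.920

Var(A+S+C) = 15.4² + 17.4² + 4.5² + 2·[15.4·17.4·0.61 + 15.4·4.5·0.61 + 17.4·4.5·0.24] = 560.17 + 449.041 = 1009.21.
Because errors are independent across components, Cov(Tᵢ,Tⱼ) = Cov(Xᵢ,Xⱼ); the off-diagonal part of the true-score variance is the same as above.
True-score variance = [15.4²·0.81 + 17.4²·0.91 + 4.5²·0.57] + 449.041 = 479.154 + 449.041 = 928.195.
Reliability = 928.195 / 1009.21 = 0.920.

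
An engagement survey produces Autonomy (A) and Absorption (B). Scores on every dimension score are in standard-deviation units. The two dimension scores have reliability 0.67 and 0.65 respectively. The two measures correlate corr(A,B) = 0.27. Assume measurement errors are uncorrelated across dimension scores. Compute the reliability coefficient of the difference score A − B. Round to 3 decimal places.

0.534

Var(A−B) = 1 + 1 − 2·0.27 = 2 − 0.54 = 1.46.
Under uncorrelated errors the observed covariances equal the true-score covariances, so only the own-variance terms attenuate.
True-score variance = [0.67 + 0.65] − 0.54 = 1.32 − 0.54 = 0.78.
Reliability = 0.78 / 1.46 = 0.534.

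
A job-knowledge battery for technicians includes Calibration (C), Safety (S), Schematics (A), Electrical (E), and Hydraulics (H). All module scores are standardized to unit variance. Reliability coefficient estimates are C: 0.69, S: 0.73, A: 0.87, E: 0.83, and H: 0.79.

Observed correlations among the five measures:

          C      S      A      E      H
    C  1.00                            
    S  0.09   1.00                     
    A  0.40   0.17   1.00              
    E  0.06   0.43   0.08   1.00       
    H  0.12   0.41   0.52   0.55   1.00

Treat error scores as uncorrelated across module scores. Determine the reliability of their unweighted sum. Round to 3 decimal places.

0.898

Var(C+S+A+E+H) = 5 + 2·[0.09 + 0.40 + 0.06 + 0.12 + 0.17 + 0.43 + 0.41 + 0.08 + 0.52 + 0.55] = 5 + 5.66 = 10.66.
Because errors are independent across components, Cov(Tᵢ,Tⱼ) = Cov(Xᵢ,Xⱼ); the off-diagonal part of the true-score variance is the same as above.
True-score variance = [0.69 + 0.73 + 0.87 + 0.83 + 0.79] + 5.66 = 3.91 + 5.66 = 9.57.
Reliability = 9.57 / 10.66 = 0.898.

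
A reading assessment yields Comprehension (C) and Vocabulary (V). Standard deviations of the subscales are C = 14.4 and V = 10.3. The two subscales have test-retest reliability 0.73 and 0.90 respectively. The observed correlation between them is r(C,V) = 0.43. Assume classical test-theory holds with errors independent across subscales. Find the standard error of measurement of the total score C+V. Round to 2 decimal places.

Var(total) = 313.45 + 127.555 = 441.005.
True-score variance = 246.854 + 127.555 = 374.409, so reliability = 0.8490.
Error variance = 441.005 − 374.409 = 66.5962; SEM = √66.5962 = 8.16.

8.16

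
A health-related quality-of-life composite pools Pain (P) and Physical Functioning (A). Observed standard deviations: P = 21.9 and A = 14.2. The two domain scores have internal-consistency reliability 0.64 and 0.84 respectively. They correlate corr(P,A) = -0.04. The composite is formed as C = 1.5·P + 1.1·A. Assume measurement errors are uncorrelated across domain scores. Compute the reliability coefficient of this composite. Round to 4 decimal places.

0.6665

Var(C) = 1.5²·21.9² + 1.1²·14.2² + 2·[1.65·21.9·14.2·(-0.04)] = 1323.11 − 41.0494 = 1282.06.
Because errors are independent across components, Cov(Tᵢ,Tⱼ) = Cov(Xᵢ,Xⱼ); the off-diagonal part of the true-score variance is the same as above.
True-score variance = [1.5²·21.9²·0.64 + 1.1²·14.2²·0.84] − 41.0494 = 895.585 − 41.0494 = 854.536.
Reliability = 854.536 / 1282.06 = 0.6665.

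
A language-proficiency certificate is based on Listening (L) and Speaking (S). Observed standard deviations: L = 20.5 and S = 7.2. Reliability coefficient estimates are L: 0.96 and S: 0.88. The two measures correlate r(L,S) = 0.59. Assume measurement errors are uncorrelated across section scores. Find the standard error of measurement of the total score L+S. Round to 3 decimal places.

Var(total) = 472.09 + 174.168 = 646.258.
True-score variance = 449.059 + 174.168 = 623.227, so reliability = 0.9644.
Error variance = 646.258 − 623.227 = 23.0308; SEM = √23.0308 = 4.799.

4.799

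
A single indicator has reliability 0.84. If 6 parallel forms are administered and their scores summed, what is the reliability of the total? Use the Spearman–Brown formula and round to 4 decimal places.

0.9692

ρ_k = kρ / (1 + (k−1)ρ) = 6·0.84 / (1 + 5·0.84) = 5.040 / 5.200 = 0.9692.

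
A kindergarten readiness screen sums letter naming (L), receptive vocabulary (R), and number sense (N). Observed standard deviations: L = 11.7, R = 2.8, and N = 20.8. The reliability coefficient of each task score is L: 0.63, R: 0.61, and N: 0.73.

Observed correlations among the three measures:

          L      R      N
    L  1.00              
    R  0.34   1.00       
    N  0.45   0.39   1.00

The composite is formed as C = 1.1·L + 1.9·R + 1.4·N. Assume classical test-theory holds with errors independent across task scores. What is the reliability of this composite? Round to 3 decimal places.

Var(C) = 1.1²·11.7² + 1.9²·2.8² + 1.4²·20.8² + 2·[2.09·11.7·2.8·0.34 + 1.54·11.7·20.8·0.45 + 2.66·2.8·20.8·0.39] = 1041.91 + 504.692 = 1546.61.
Because errors are independent across components, Cov(Tᵢ,Tⱼ) = Cov(Xᵢ,Xⱼ); the off-diagonal part of the true-score variance is the same as above.
True-score variance = [1.1²·11.7²·0.63 + 1.9²·2.8²·0.61 + 1.4²·20.8²·0.73] + 504.692 = 740.637 + 504.692 = 1245.33.
Reliability = 1245.33 / 1546.61 = 0.805.

0.805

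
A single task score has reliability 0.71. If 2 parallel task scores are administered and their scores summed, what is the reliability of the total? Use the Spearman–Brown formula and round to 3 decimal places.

ρ_k = kρ / (1 + (k−1)ρ) = 2·0.71 / (1 + 1·0.71) = 1.420 / 1.710 = 0.830.

0.830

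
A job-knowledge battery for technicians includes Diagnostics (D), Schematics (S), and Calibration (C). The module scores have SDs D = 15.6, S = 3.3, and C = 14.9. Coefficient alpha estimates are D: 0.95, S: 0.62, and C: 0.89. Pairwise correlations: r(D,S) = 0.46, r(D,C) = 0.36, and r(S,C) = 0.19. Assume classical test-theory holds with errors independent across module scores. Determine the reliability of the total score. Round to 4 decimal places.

0.9426

Var(D+S+C) = 15.6² + 3.3² + 14.9² + 2·[15.6·3.3·0.46 + 15.6·14.9·0.36 + 3.3·14.9·0.19] = 476.26 + 233.403 = 709.663.
With uncorrelated errors the cross-covariances are all true-score covariance, so they carry over unchanged; only the diagonal terms shrink to ρᵢσᵢ².
True-score variance = [15.6²·0.95 + 3.3²·0.62 + 14.9²·0.89] + 233.403 = 435.533 + 233.403 = 668.936.
Reliability = 668.936 / 709.663 = 0.9426.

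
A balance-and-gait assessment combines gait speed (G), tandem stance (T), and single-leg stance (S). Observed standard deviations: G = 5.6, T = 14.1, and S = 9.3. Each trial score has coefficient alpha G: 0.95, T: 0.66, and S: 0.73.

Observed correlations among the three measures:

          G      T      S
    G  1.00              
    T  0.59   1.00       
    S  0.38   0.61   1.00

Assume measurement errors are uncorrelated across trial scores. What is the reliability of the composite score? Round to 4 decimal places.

Var(G+T+S) = 5.6² + 14.1² + 9.3² + 2·[5.6·14.1·0.59 + 5.6·9.3·0.38 + 14.1·9.3·0.61] = 316.66 + 292.732 = 609.392.
Under uncorrelated errors the observed covariances equal the true-score covariances, so only the own-variance terms attenuate.
True-score variance = [5.6²·0.95 + 14.1²·0.66 + 9.3²·0.73] + 292.732 = 224.144 + 292.732 = 516.876.
Reliability = 516.876 / 609.392 = 0.8482.

0.8482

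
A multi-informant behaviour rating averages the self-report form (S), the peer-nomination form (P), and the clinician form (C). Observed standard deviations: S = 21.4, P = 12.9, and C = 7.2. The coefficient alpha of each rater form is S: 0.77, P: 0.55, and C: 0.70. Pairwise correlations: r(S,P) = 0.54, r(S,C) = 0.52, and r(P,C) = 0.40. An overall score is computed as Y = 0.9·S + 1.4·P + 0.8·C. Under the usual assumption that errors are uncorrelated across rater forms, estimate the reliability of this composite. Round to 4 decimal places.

0.8145

Var(Y) = 0.9²·21.4² + 1.4²·12.9² + 0.8²·7.2² + 2·[1.26·21.4·12.9·0.54 + 0.72·21.4·7.2·0.52 + 1.12·12.9·7.2·0.40] = 730.289 + 574.258 = 1304.55.
With uncorrelated errors the cross-covariances are all true-score covariance, so they carry over unchanged; only the diagonal terms shrink to ρᵢσᵢ².
True-score variance = [0.9²·21.4²·0.77 + 1.4²·12.9²·0.55 + 0.8²·7.2²·0.70] + 574.258 = 488.244 + 574.258 = 1062.5.
Reliability = 1062.5 / 1304.55 = 0.8145.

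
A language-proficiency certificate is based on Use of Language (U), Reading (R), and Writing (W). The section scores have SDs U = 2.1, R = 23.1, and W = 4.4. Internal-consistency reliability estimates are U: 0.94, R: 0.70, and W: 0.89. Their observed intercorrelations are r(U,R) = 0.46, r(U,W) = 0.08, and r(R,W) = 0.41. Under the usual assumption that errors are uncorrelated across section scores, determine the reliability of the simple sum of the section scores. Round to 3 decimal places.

0.763

Var(U+R+W) = 2.1² + 23.1² + 4.4² + 2·[2.1·23.1·0.46 + 2.1·4.4·0.08 + 23.1·4.4·0.41] = 557.38 + 129.452 = 686.832.
With uncorrelated errors the cross-covariances are all true-score covariance, so they carry over unchanged; only the diagonal terms shrink to ρᵢσᵢ².
True-score variance = [2.1²·0.94 + 23.1²·0.70 + 4.4²·0.89] + 129.452 = 394.903 + 129.452 = 524.355.
Reliability = 524.355 / 686.832 = 0.763.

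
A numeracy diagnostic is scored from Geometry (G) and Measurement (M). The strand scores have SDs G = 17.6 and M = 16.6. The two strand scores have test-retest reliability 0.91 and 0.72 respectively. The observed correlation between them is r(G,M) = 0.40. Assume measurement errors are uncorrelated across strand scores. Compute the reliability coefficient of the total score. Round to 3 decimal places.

0.872

Var(G+M) = 17.6² + 16.6² + 2·[17.6·16.6·0.40] = 585.32 + 233.728 = 819.048.
Because errors are independent across components, Cov(Tᵢ,Tⱼ) = Cov(Xᵢ,Xⱼ); the off-diagonal part of the true-score variance is the same as above.
True-score variance = [17.6²·0.91 + 16.6²·0.72] + 233.728 = 480.285 + 233.728 = 714.013.
Reliability = 714.013 / 819.048 = 0.872.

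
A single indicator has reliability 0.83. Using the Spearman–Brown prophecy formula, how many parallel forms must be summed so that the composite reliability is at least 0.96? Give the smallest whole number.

k ≥ ρ*(1−ρ₁)/(ρ₁(1−ρ*)) = 0.96·0.17 / (0.83·0.04) = 4.916.
Smallest integer k = 5.

5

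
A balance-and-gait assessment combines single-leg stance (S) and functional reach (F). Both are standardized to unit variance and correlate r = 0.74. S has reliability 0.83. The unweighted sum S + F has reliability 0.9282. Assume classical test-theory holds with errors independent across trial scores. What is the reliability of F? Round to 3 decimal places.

Var(S+F) = 2 + 2·0.74 = 3.480.
True-score variance = ρ_S + ρ_F + 2·0.74, so 0.9282 = (0.83 + ρ_F + 1.48) / 3.480.
ρ_F = 0.9282·3.480 − 0.83 − 1.48 = 0.920.

0.920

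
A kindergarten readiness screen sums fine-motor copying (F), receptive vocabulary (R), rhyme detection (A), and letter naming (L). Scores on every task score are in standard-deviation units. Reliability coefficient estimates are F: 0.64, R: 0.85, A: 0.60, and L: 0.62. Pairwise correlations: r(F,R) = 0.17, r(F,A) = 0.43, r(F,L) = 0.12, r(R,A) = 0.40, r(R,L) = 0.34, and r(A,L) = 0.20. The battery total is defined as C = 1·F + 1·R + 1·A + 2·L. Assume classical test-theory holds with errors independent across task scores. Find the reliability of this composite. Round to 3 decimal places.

Var(C) = 1 + 1 + 1 + 2² + 2·[0.17 + 0.43 + 2·0.12 + 0.40 + 2·0.34 + 2·0.20] = 7 + 4.64 = 11.64.
With uncorrelated errors the cross-covariances are all true-score covariance, so they carry over unchanged; only the diagonal terms shrink to ρᵢσᵢ².
True-score variance = [0.64 + 0.85 + 0.60 + 2²·0.62] + 4.64 = 4.57 + 4.64 = 9.21.
Reliability = 9.21 / 11.64 = 0.791.

0.791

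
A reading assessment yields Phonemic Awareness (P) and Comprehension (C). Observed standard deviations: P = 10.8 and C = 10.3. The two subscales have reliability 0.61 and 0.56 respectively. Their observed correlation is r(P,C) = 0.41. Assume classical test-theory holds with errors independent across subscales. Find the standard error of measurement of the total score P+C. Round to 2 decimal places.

9.60

Var(total) = 222.73 + 91.2168 = 313.947.
True-score variance = 130.561 + 91.2168 = 221.778, so reliability = 0.7064.
Error variance = 313.947 − 221.778 = 92.1692; SEM = √92.1692 = 9.60.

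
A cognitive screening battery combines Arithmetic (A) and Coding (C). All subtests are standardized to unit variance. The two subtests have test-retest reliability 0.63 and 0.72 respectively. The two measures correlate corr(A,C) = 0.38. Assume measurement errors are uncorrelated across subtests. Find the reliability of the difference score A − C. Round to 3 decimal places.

0.476

Var(A−C) = 1 + 1 − 2·0.38 = 2 − 0.76 = 1.24.
Under uncorrelated errors the observed covariances equal the true-score covariances, so only the own-variance terms attenuate.
True-score variance = [0.63 + 0.72] − 0.76 = 1.35 − 0.76 = 0.59.
Reliability = 0.59 / 1.24 = 0.476.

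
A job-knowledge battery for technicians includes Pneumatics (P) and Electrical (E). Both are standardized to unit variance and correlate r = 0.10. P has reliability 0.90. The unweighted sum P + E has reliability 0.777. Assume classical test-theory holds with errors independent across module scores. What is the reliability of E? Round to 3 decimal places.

0.609

Var(P+E) = 2 + 2·0.10 = 2.200.
True-score variance = ρ_P + ρ_E + 2·0.10, so 0.777 = (0.90 + ρ_E + 0.20) / 2.200.
ρ_E = 0.777·2.200 − 0.90 − 0.20 = 0.609.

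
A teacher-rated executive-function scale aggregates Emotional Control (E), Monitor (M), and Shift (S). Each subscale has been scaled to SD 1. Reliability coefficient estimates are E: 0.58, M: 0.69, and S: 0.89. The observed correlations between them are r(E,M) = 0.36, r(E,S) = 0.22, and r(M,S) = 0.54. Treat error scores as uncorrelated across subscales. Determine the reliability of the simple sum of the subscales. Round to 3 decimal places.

0.840

Var(E+M+S) = 3 + 2·[0.36 + 0.22 + 0.54] = 3 + 2.24 = 5.24.
With uncorrelated errors the cross-covariances are all true-score covariance, so they carry over unchanged; only the diagonal terms shrink to ρᵢσᵢ².
True-score variance = [0.58 + 0.69 + 0.89] + 2.24 = 2.16 + 2.24 = 4.4.
Reliability = 4.4 / 5.24 = 0.840.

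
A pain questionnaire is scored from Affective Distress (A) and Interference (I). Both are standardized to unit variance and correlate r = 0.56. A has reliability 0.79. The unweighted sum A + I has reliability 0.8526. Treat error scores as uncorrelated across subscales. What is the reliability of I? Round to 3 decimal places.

Var(A+I) = 2 + 2·0.56 = 3.120.
True-score variance = ρ_A + ρ_I + 2·0.56, so 0.8526 = (0.79 + ρ_I + 1.12) / 3.120.
ρ_I = 0.8526·3.120 − 0.79 − 1.12 = 0.750.

0.750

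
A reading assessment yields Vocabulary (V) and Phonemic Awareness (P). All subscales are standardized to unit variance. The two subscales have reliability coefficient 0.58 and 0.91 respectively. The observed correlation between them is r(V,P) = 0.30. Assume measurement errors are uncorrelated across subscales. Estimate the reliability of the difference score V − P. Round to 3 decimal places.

Var(V−P) = 1 + 1 − 2·0.30 = 2 − 0.6 = 1.4.
Under uncorrelated errors the observed covariances equal the true-score covariances, so only the own-variance terms attenuate.
True-score variance = [0.58 + 0.91] − 0.6 = 1.49 − 0.6 = 0.89.
Reliability = 0.89 / 1.4 = 0.636.

0.636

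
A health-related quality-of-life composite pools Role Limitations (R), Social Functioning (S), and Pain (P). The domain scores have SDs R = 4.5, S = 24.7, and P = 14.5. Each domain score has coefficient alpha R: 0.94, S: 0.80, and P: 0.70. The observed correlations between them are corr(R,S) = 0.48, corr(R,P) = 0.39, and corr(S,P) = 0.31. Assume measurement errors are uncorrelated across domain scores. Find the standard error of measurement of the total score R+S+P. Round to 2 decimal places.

Var(total) = 840.59 + 379.652 = 1220.24.
True-score variance = 654.282 + 379.652 = 1033.93, so reliability = 0.8473.
Error variance = 1220.24 − 1033.93 = 186.308; SEM = √186.308 = 13.65.

13.65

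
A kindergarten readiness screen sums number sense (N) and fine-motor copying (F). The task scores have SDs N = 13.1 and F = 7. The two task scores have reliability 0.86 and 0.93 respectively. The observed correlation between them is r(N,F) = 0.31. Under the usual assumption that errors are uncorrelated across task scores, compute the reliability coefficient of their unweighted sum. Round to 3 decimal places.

0.901

Var(N+F) = 13.1² + 7² + 2·[13.1·7·0.31] = 220.61 + 56.854 = 277.464.
Under uncorrelated errors the observed covariances equal the true-score covariances, so only the own-variance terms attenuate.
True-score variance = [13.1²·0.86 + 7²·0.93] + 56.854 = 193.155 + 56.854 = 250.009.
Reliability = 250.009 / 277.464 = 0.901.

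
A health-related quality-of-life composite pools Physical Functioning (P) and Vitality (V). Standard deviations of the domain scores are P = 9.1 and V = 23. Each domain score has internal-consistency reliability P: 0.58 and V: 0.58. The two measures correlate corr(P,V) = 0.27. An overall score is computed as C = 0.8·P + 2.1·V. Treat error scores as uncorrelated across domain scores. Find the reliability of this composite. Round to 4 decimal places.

0.6110

Var(C) = 0.8²·9.1² + 2.1²·23² + 2·[1.68·9.1·23·0.27] = 2385.89 + 189.877 = 2575.77.
Because errors are independent across components, Cov(Tᵢ,Tⱼ) = Cov(Xᵢ,Xⱼ); the off-diagonal part of the true-score variance is the same as above.
True-score variance = [0.8²·9.1²·0.58 + 2.1²·23²·0.58] + 189.877 = 1383.82 + 189.877 = 1573.69.
Reliability = 1573.69 / 2575.77 = 0.6110.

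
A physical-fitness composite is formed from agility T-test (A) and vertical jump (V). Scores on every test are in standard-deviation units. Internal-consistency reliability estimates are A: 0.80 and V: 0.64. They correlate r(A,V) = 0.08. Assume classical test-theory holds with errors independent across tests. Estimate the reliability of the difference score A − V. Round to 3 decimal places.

Var(A−V) = 1 + 1 − 2·0.08 = 2 − 0.16 = 1.84.
Under uncorrelated errors the observed covariances equal the true-score covariances, so only the own-variance terms attenuate.
True-score variance = [0.80 + 0.64] − 0.16 = 1.44 − 0.16 = 1.28.
Reliability = 1.28 / 1.84 = 0.696.

0.696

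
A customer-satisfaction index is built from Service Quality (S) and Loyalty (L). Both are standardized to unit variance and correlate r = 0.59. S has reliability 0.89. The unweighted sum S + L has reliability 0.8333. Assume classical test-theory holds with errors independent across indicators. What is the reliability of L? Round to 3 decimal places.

Var(S+L) = 2 + 2·0.59 = 3.180.
True-score variance = ρ_S + ρ_L + 2·0.59, so 0.8333 = (0.89 + ρ_L + 1.18) / 3.180.
ρ_L = 0.8333·3.180 − 0.89 − 1.18 = 0.580.

0.580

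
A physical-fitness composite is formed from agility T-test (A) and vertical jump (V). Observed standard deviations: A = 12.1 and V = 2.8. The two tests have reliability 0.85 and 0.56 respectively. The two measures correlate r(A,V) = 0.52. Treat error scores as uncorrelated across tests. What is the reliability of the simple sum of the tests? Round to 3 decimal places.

0.866

Var(A+V) = 12.1² + 2.8² + 2·[12.1·2.8·0.52] = 154.25 + 35.2352 = 189.485.
Because errors are independent across components, Cov(Tᵢ,Tⱼ) = Cov(Xᵢ,Xⱼ); the off-diagonal part of the true-score variance is the same as above.
True-score variance = [12.1²·0.85 + 2.8²·0.56] + 35.2352 = 128.839 + 35.2352 = 164.074.
Reliability = 164.074 / 189.485 = 0.866.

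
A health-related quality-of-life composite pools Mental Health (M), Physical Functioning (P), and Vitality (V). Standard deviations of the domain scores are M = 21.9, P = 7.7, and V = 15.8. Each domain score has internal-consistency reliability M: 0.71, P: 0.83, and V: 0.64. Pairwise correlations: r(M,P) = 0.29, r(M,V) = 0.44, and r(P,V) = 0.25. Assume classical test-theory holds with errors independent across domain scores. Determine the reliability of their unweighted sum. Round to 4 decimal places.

Var(M+P+V) = 21.9² + 7.7² + 15.8² + 2·[21.9·7.7·0.29 + 21.9·15.8·0.44 + 7.7·15.8·0.25] = 788.54 + 463.133 = 1251.67.
Under uncorrelated errors the observed covariances equal the true-score covariances, so only the own-variance terms attenuate.
True-score variance = [21.9²·0.71 + 7.7²·0.83 + 15.8²·0.64] + 463.133 = 549.503 + 463.133 = 1012.64.
Reliability = 1012.64 / 1251.67 = 0.8090.

0.8090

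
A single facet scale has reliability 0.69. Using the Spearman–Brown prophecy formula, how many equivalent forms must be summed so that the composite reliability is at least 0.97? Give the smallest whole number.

k ≥ ρ*(1−ρ₁)/(ρ₁(1−ρ*)) = 0.97·0.31 / (0.69·0.03) = 14.527.
Smallest integer k = 15.

15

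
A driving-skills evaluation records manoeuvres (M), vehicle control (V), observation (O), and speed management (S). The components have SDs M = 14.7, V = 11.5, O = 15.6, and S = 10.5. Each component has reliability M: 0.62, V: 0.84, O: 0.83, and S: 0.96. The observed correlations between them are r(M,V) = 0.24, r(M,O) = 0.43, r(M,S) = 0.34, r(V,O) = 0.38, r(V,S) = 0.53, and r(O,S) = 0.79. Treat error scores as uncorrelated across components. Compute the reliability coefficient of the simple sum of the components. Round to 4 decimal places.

0.9073

Var(M+V+O+S) = 14.7² + 11.5² + 15.6² + 10.5² + 2·[14.7·11.5·0.24 + 14.7·15.6·0.43 + 14.7·10.5·0.34 + 11.5·15.6·0.38 + 11.5·10.5·0.53 + 15.6·10.5·0.79] = 701.95 + 906.46 = 1608.41.
Because errors are independent across components, Cov(Tᵢ,Tⱼ) = Cov(Xᵢ,Xⱼ); the off-diagonal part of the true-score variance is the same as above.
True-score variance = [14.7²·0.62 + 11.5²·0.84 + 15.6²·0.83 + 10.5²·0.96] + 906.46 = 552.895 + 906.46 = 1459.35.
Reliability = 1459.35 / 1608.41 = 0.9073.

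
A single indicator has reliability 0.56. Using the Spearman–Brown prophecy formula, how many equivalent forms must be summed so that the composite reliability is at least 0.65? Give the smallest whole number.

2

k ≥ ρ*(1−ρ₁)/(ρ₁(1−ρ*)) = 0.65·0.44 / (0.56·0.35) = 1.459.
Smallest integer k = 2.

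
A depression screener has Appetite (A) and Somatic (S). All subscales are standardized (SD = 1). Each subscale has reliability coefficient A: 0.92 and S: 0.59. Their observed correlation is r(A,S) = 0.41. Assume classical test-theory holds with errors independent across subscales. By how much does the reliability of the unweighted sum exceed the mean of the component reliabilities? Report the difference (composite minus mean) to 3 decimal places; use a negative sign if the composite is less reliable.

0.071

Var(sum) = 2 + 0.82 = 2.82; true-score variance = 1.51 + 0.82 = 2.33; composite reliability = 0.8262.
Mean component reliability = 0.7550.
Difference = 0.8262 − 0.7550 = 0.071.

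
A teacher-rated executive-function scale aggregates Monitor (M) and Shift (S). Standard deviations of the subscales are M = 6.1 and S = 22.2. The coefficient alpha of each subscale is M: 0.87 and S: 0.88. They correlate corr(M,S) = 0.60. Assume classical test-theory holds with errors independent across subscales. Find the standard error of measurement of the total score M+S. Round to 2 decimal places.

Var(total) = 530.05 + 162.504 = 692.554.
True-score variance = 466.072 + 162.504 = 628.576, so reliability = 0.9076.
Error variance = 692.554 − 628.576 = 63.9781; SEM = √63.9781 = 8.00.

8.00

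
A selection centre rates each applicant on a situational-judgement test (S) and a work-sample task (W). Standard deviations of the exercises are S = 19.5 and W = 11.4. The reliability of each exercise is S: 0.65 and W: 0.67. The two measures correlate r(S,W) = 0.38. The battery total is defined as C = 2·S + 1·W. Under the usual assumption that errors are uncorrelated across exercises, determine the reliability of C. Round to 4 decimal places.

0.7108

Var(C) = 2²·19.5² + 11.4² + 2·[2·19.5·11.4·0.38] = 1650.96 + 337.896 = 1988.86.
Under uncorrelated errors the observed covariances equal the true-score covariances, so only the own-variance terms attenuate.
True-score variance = [2²·19.5²·0.65 + 11.4²·0.67] + 337.896 = 1075.72 + 337.896 = 1413.62.
Reliability = 1413.62 / 1988.86 = 0.7108.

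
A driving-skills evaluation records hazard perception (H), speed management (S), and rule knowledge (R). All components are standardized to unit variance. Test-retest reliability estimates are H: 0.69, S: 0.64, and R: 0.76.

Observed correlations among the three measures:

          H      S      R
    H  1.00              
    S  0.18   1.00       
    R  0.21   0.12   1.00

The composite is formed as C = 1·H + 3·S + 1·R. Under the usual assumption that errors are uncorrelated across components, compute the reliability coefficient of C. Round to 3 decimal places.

0.713

Var(C) = 1 + 3² + 1 + 2·[3·0.18 + 0.21 + 3·0.12] = 11 + 2.22 = 13.22.
Under uncorrelated errors the observed covariances equal the true-score covariances, so only the own-variance terms attenuate.
True-score variance = [0.69 + 3²·0.64 + 0.76] + 2.22 = 7.21 + 2.22 = 9.43.
Reliability = 9.43 / 13.22 = 0.713.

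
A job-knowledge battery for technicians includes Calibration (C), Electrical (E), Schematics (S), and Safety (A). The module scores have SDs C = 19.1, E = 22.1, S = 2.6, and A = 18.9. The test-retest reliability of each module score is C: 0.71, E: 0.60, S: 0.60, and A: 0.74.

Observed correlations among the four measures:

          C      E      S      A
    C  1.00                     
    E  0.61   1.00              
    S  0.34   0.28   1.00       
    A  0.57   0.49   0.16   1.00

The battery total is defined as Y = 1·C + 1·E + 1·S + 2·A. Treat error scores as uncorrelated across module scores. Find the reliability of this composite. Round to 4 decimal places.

0.8513

Var(Y) = 19.1² + 22.1² + 2.6² + 2²·18.9² + 2·[19.1·22.1·0.61 + 19.1·2.6·0.34 + 2·19.1·18.9·0.57 + 22.1·2.6·0.28 + 2·22.1·18.9·0.49 + 2·2.6·18.9·0.16] = 2288.82 + 2254.1 = 4542.92.
Under uncorrelated errors the observed covariances equal the true-score covariances, so only the own-variance terms attenuate.
True-score variance = [19.1²·0.71 + 22.1²·0.60 + 2.6²·0.60 + 2²·18.9²·0.74] + 2254.1 = 1613.46 + 2254.1 = 3867.56.
Reliability = 3867.56 / 4542.92 = 0.8513.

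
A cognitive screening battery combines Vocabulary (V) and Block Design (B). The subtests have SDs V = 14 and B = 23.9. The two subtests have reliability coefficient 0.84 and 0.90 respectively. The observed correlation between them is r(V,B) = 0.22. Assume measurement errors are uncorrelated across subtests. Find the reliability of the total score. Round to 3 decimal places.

Var(V+B) = 14² + 23.9² + 2·[14·23.9·0.22] = 767.21 + 147.224 = 914.434.
With uncorrelated errors the cross-covariances are all true-score covariance, so they carry over unchanged; only the diagonal terms shrink to ρᵢσᵢ².
True-score variance = [14²·0.84 + 23.9²·0.90] + 147.224 = 678.729 + 147.224 = 825.953.
Reliability = 825.953 / 914.434 = 0.903.

0.903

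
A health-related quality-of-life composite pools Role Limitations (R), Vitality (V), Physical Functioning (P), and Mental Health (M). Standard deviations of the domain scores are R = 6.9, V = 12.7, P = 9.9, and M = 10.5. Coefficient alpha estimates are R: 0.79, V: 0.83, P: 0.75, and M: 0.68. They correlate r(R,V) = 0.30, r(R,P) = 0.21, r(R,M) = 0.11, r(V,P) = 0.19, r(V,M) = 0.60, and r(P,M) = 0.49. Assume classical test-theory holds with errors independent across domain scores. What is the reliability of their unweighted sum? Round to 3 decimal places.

0.882

Var(R+V+P+M) = 6.9² + 12.7² + 9.9² + 10.5² + 2·[6.9·12.7·0.30 + 6.9·9.9·0.21 + 6.9·10.5·0.11 + 12.7·9.9·0.19 + 12.7·10.5·0.60 + 9.9·10.5·0.49] = 417.16 + 406.876 = 824.036.
With uncorrelated errors the cross-covariances are all true-score covariance, so they carry over unchanged; only the diagonal terms shrink to ρᵢσᵢ².
True-score variance = [6.9²·0.79 + 12.7²·0.83 + 9.9²·0.75 + 10.5²·0.68] + 406.876 = 319.96 + 406.876 = 726.836.
Reliability = 726.836 / 824.036 = 0.882.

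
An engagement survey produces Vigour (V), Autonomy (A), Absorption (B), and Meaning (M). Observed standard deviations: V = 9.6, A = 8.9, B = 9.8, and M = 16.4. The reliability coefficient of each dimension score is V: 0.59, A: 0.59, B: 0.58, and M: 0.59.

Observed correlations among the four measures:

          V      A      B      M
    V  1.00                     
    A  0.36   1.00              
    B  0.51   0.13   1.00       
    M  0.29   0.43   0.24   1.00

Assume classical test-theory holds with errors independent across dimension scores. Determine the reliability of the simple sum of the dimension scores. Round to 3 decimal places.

0.781

Var(V+A+B+M) = 9.6² + 8.9² + 9.8² + 16.4² + 2·[9.6·8.9·0.36 + 9.6·9.8·0.51 + 9.6·16.4·0.29 + 8.9·9.8·0.13 + 8.9·16.4·0.43 + 9.8·16.4·0.24] = 536.37 + 474.142 = 1010.51.
With uncorrelated errors the cross-covariances are all true-score covariance, so they carry over unchanged; only the diagonal terms shrink to ρᵢσᵢ².
True-score variance = [9.6²·0.59 + 8.9²·0.59 + 9.8²·0.58 + 16.4²·0.59] + 474.142 = 315.498 + 474.142 = 789.64.
Reliability = 789.64 / 1010.51 = 0.781.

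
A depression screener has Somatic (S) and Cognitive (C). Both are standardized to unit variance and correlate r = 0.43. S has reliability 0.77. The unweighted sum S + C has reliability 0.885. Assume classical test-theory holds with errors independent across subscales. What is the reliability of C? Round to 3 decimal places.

Var(S+C) = 2 + 2·0.43 = 2.860.
True-score variance = ρ_S + ρ_C + 2·0.43, so 0.885 = (0.77 + ρ_C + 0.86) / 2.860.
ρ_C = 0.885·2.860 − 0.77 − 0.86 = 0.901.

0.901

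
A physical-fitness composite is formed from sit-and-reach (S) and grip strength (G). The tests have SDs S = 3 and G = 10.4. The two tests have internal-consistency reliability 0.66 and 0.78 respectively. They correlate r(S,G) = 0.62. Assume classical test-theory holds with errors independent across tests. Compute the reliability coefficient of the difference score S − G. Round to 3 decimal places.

Var(S−G) = 3² + 10.4² − 2·3·10.4·0.62 = 117.16 − 38.688 = 78.472.
Because errors are independent across components, Cov(Tᵢ,Tⱼ) = Cov(Xᵢ,Xⱼ); the off-diagonal part of the true-score variance is the same as above.
True-score variance = [3²·0.66 + 10.4²·0.78] − 38.688 = 90.3048 − 38.688 = 51.6168.
Reliability = 51.6168 / 78.472 = 0.658.

0.658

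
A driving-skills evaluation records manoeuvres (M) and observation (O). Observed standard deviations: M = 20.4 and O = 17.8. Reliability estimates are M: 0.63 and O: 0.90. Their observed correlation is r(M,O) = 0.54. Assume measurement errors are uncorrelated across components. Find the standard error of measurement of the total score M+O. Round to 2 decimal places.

Var(total) = 733 + 392.17 = 1125.17.
True-score variance = 547.337 + 392.17 = 939.506, so reliability = 0.8350.
Error variance = 1125.17 − 939.506 = 185.663; SEM = √185.663 = 13.63.

13.63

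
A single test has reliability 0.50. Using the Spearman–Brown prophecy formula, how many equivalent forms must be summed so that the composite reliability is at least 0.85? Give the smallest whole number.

k ≥ ρ*(1−ρ₁)/(ρ₁(1−ρ*)) = 0.85·0.50 / (0.50·0.15) = 5.667.
Smallest integer k = 6.

6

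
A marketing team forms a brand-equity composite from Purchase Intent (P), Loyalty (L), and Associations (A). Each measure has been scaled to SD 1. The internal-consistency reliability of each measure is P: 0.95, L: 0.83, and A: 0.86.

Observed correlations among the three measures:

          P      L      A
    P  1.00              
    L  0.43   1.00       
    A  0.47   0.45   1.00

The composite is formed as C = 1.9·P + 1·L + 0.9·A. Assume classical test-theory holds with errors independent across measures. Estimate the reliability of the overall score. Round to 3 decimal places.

0.951

Var(C) = 1.9² + 1 + 0.9² + 2·[1.9·0.43 + 1.71·0.47 + 0.9·0.45] = 5.42 + 4.0514 = 9.4714.
With uncorrelated errors the cross-covariances are all true-score covariance, so they carry over unchanged; only the diagonal terms shrink to ρᵢσᵢ².
True-score variance = [1.9²·0.95 + 0.83 + 0.9²·0.86] + 4.0514 = 4.9561 + 4.0514 = 9.0075.
Reliability = 9.0075 / 9.4714 = 0.951.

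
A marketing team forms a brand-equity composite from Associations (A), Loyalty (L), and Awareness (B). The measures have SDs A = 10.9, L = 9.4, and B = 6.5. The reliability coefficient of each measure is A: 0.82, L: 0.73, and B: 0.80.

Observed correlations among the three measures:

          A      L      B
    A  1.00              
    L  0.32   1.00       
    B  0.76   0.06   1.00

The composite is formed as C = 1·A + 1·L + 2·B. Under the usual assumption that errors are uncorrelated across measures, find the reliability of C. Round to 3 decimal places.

Var(C) = 10.9² + 9.4² + 2²·6.5² + 2·[10.9·9.4·0.32 + 2·10.9·6.5·0.76 + 2·9.4·6.5·0.06] = 376.17 + 295.622 = 671.792.
Because errors are independent across components, Cov(Tᵢ,Tⱼ) = Cov(Xᵢ,Xⱼ); the off-diagonal part of the true-score variance is the same as above.
True-score variance = [10.9²·0.82 + 9.4²·0.73 + 2²·6.5²·0.80] + 295.622 = 297.127 + 295.622 = 592.749.
Reliability = 592.749 / 671.792 = 0.882.

0.882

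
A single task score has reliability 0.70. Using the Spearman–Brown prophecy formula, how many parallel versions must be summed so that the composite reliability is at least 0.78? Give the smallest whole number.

2

k ≥ ρ*(1−ρ₁)/(ρ₁(1−ρ*)) = 0.78·0.30 / (0.70·0.22) = 1.519.
Smallest integer k = 2.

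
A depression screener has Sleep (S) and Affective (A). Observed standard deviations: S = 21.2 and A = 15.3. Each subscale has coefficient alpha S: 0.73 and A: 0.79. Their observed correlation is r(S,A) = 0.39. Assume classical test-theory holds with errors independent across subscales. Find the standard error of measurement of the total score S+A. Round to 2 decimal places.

Var(total) = 683.53 + 253.001 = 936.531.
True-score variance = 513.022 + 253.001 = 766.023, so reliability = 0.8179.
Error variance = 936.531 − 766.023 = 170.508; SEM = √170.508 = 13.06.

13.06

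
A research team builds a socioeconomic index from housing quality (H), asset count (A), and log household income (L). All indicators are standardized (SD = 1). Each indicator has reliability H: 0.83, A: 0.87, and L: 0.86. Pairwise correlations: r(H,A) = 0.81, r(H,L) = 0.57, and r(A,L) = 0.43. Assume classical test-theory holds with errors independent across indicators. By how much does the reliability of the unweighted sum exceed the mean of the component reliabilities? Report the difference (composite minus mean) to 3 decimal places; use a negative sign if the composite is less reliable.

0.080

Var(sum) = 3 + 3.62 = 6.62; true-score variance = 2.56 + 3.62 = 6.18; composite reliability = 0.9335.
Mean component reliability = 0.8533.
Difference = 0.9335 − 0.8533 = 0.080.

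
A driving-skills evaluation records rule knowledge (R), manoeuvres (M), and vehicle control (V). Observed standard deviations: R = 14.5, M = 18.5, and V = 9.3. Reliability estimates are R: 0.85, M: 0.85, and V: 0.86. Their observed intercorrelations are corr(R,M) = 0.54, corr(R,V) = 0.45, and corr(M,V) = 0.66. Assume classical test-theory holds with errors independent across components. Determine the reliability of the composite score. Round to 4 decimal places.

Var(R+M+V) = 14.5² + 18.5² + 9.3² + 2·[14.5·18.5·0.54 + 14.5·9.3·0.45 + 18.5·9.3·0.66] = 638.99 + 638.181 = 1277.17.
Because errors are independent across components, Cov(Tᵢ,Tⱼ) = Cov(Xᵢ,Xⱼ); the off-diagonal part of the true-score variance is the same as above.
True-score variance = [14.5²·0.85 + 18.5²·0.85 + 9.3²·0.86] + 638.181 = 544.006 + 638.181 = 1182.19.
Reliability = 1182.19 / 1277.17 = 0.9256.

0.9256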